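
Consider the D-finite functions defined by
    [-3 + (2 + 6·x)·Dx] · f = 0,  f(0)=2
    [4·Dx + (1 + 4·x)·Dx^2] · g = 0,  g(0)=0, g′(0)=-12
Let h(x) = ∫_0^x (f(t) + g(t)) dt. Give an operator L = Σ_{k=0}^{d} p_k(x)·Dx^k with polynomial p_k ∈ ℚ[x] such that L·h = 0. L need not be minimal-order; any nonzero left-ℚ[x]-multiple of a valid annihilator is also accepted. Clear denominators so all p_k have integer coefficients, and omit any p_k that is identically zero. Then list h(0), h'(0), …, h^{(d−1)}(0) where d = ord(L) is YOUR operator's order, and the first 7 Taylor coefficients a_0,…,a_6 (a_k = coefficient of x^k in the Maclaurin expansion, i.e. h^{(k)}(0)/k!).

L = (84 + 144·x)·Dx^2 + (101 + 552·x + 720·x^2)·Dx^3 + (10 + 94·x + 288·x^2 + 288·x^3)·Dx^4  (order 4).
h: a_k = 0, 2, -9/2, 29/4, -485/32, 11883/320, -128237/1280, …
ICs: h(0) = 0, h′(0) = 2, h′′(0) = -9, h′′′(0) = 87/2.

f: a_k = 2, 3, -9/4, 27/8, -405/64, 1701/128, -15309/512, …
g: a_k = 0, -12, 24, -64, 192, -3072/5, 2048, …
L₀ := lclm(L_f,L_g); ord L₀ ≤ 1+2.
h=∫₀ˣh₀: take L = L₀·Dx.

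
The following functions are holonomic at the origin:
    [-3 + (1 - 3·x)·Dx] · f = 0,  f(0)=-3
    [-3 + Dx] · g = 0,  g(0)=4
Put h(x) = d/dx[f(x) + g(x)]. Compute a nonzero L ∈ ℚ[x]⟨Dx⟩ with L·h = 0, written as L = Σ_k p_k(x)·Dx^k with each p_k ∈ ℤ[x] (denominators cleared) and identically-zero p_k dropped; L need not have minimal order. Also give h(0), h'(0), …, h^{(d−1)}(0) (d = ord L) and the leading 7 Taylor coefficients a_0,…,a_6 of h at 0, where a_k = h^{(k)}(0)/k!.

f: a_k = -3, -9, -27, -81, -243, -729, -2187, …
g: a_k = 4, 12, 18, 18, 27/2, 81/10, 81/20, …
h₀=f+g: left-lcm gives L₀, ord ≤ 2.
Differentiate: ansatz ord ≤ ord L₀ ⇒ L.
L = (36 + 54·x) + (-15 - 18·x + 27·x^2)·Dx + (1 - 9·x^2)·Dx^2  (order 2).
h: a_k = 3, -18, -189, -918, -7209/2, -130977/10, -918297/20, …
ICs: h(0) = 3, h′(0) = -18.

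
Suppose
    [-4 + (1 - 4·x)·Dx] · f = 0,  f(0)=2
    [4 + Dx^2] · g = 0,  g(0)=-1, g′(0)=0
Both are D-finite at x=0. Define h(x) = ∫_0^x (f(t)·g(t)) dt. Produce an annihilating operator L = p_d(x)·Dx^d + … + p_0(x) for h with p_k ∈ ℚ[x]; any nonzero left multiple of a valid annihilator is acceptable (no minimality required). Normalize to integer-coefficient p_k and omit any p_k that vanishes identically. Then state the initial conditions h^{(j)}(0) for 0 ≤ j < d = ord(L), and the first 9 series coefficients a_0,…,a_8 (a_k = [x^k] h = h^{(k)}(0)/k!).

L = (-4 + 16·x)·Dx + 8·Dx^2 + (-1 + 4·x)·Dx^3  (order 3).
h: a_k = 0, -2, -4, -28/3, -28, -1348/15, -2696/9, -46216/45, -161756/45, …
ICs: h(0) = 0, h′(0) = -2, h′′(0) = -8.

f: a_k = 2, 8, 32, 128, 512, 2048, 8192, 32768, 131072, …
g: a_k = -1, 0, 2, 0, -2/3, 0, 4/45, 0, -2/315, …
f·g: L₀ = L_f ⊗_s L_g, ord ≤ 1·2.
h=∫h₀ ⇒ L = L₀·Dx.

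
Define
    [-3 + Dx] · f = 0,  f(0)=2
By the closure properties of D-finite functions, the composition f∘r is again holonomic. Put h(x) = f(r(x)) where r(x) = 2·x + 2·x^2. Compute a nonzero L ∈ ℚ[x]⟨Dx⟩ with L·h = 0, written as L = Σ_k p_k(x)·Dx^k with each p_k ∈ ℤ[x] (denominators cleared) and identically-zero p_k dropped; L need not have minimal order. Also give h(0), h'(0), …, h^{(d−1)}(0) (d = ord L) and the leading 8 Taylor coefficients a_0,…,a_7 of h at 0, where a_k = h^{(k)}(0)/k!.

f: a_k = 2, 6, 9, 9, 27/4, 81/20, 81/40, 243/280, …
L₀ from L_f via x↦r, Dx↦r'^{-1}Dx.
L = (-6 - 12·x) + Dx  (order 1).
h: a_k = 2, 12, 48, 144, 360, 3888/5, 7488/5, 91584/35, …
ICs: h(0) = 2.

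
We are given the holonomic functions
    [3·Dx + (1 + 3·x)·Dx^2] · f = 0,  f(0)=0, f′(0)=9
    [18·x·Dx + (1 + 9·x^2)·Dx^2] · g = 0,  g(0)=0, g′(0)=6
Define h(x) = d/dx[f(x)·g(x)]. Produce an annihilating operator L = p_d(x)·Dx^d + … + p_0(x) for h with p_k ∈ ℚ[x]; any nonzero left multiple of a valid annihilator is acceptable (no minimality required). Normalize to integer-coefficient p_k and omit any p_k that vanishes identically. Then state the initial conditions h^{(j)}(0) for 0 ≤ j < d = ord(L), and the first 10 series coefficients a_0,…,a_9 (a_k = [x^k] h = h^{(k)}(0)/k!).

L = (648 + 3564·x + 19440·x^2 + 113724·x^3 + 262440·x^4 + 341172·x^5 + 236196·x^7) + (162 + 3348·x + 24948·x^2 + 117612·x^3 + 396576·x^4 + 813564·x^5 + 918540·x^6 + 236196·x^7 + 826686·x^8)·Dx + (36 + 576·x + 5184·x^2 + 25272·x^3 + 87480·x^4 + 227448·x^5 + 419904·x^6 + 472392·x^7 + 236196·x^8 + 472392·x^9)·Dx^2 + (5 + 54·x + 333·x^2 + 1512·x^3 + 5346·x^4 + 14580·x^5 + 30618·x^6 + 52488·x^7 + 59049·x^8 + 39366·x^9 + 59049·x^10)·Dx^3  (order 3).
h: a_k = 0, 108, -243, 0, -1215/2, 37908/5, -168399/10, 0, -7144929/140, 20706516/35, …
ICs: h(0) = 0, h′(0) = 108, h′′(0) = -486.

f: a_k = 0, 9, -27/2, 27, -243/4, 729/5, -729/2, 6561/7, -19683/8, 6561, …
g: a_k = 0, 6, 0, -18, 0, 486/5, 0, -4374/7, 0, 4374, …
L₀ := L_f ⊗_s L_g (sym. prod.), ord ≤ 4.
Derive L from L₀ (diff closure).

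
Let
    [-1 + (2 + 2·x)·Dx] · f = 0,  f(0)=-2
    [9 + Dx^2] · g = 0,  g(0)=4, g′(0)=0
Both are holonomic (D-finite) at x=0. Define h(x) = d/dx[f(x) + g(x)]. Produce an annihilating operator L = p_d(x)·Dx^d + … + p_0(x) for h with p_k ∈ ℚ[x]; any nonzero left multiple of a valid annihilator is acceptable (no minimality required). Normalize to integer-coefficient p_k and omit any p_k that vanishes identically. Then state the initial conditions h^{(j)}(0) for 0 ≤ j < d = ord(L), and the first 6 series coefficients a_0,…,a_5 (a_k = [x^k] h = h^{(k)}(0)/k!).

L = (-153 - 216·x - 108·x^2) + (-234 - 666·x - 648·x^2 - 216·x^3)·Dx + (-17 - 24·x - 12·x^2)·Dx^2 + (-26 - 74·x - 72·x^2 - 24·x^3)·Dx^3  (order 3).
h: a_k = -1, -71/2, -3/8, 869/16, -35/128, -30789/1280, …
ICs: h(0) = -1, h′(0) = -71/2, h′′(0) = -3/4.

f: a_k = -2, -1, 1/4, -1/8, 5/64, -7/128, …
g: a_k = 4, 0, -18, 0, 27/2, 0, …
Weyl lclm of L_f,L_g ⇒ L₀ (ord ≤ 3).
h₀' ⇒ L via d/dx closure of L₀.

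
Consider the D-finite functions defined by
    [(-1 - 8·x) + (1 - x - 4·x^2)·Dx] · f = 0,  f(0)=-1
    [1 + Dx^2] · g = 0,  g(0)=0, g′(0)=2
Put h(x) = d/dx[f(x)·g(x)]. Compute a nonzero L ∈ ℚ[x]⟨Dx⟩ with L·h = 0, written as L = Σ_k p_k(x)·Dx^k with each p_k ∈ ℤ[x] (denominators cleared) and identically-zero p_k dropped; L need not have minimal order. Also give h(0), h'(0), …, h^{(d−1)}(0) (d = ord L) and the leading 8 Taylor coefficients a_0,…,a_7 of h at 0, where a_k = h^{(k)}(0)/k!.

L = (159 - 2·x - 7·x^2 + 8·x^3 + 16·x^4) + (22 + 178·x + 24·x^2 + 64·x^3)·Dx + (-7 + 6·x + 25·x^2 + 8·x^3 + 16·x^4)·Dx^2  (order 2).
h: a_k = -2, -4, -29, -212/3, -1127/4, -7621/10, -888089/360, -2168417/315, …
ICs: h(0) = -2, h′(0) = -4.

f: a_k = -1, -1, -5, -9, -29, -65, -181, -441, …
g: a_k = 0, 2, 0, -1/3, 0, 1/60, 0, -1/2520, …
h₀=f·g: eliminate ⇒ L₀, order ≤ 1·2.
h=h₀': d/dx-closure on L₀ ⇒ L.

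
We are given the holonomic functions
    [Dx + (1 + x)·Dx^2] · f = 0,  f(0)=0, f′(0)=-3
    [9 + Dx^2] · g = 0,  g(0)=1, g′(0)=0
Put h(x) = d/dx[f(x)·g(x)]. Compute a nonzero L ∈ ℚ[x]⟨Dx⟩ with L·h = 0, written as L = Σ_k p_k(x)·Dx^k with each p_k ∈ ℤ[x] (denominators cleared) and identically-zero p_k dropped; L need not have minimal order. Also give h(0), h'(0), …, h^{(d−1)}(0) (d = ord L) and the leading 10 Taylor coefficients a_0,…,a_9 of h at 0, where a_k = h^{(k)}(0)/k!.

L = (13743 + 107892·x + 319302·x^2 + 475308·x^3 + 381267·x^4 + 157464·x^5 + 26244·x^6) + (4104 + 24192·x + 53460·x^2 + 56700·x^3 + 29160·x^4 + 5832·x^5)·Dx + (4020 + 27828·x + 76770·x^2 + 109512·x^3 + 85698·x^4 + 34992·x^5 + 5832·x^6)·Dx^2 + (456 + 2688·x + 5940·x^2 + 6300·x^3 + 3240·x^4 + 648·x^5)·Dx^3 + (277 + 1760·x + 4588·x^2 + 6300·x^3 + 4815·x^4 + 1944·x^5 + 324·x^6)·Dx^4  (order 4).
h: a_k = -3, 3, 75/2, -24, -249/8, 105/8, 1083/80, -69/10, 3813/4480, -1929/896, …
ICs: h(0) = -3, h′(0) = 3, h′′(0) = 75, h′′′(0) = -144.

f: a_k = 0, -3, 3/2, -1, 3/4, -3/5, 1/2, -3/7, 3/8, -1/3, …
g: a_k = 1, 0, -9/2, 0, 27/8, 0, -81/80, 0, 729/4480, 0, …
Product ⇒ symmetric product L₀, ord ≤ 4.
h=h₀': d/dx-closure on L₀ ⇒ L.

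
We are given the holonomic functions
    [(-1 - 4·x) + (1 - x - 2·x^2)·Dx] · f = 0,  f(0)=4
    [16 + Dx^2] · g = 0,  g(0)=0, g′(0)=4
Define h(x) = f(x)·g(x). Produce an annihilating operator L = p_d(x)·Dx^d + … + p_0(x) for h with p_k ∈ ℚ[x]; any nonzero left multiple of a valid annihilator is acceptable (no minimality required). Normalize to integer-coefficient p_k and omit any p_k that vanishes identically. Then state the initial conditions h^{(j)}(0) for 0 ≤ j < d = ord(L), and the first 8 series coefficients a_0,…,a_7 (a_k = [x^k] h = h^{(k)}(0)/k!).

f: a_k = 4, 4, 12, 20, 44, 84, 172, 340, …
g: a_k = 0, 4, 0, -32/3, 0, 128/15, 0, -1024/315, …
L₀ := L_f ⊗_s L_g (sym. prod.), ord ≤ 2.
L = (-12 + 16·x + 32·x^2) + (2 + 8·x)·Dx + (-1 + x + 2·x^2)·Dx^2  (order 2).
h: a_k = 0, 16, 16, 16/3, 112/3, 1232/15, 784/5, 19408/63, …
ICs: h(0) = 0, h′(0) = 16.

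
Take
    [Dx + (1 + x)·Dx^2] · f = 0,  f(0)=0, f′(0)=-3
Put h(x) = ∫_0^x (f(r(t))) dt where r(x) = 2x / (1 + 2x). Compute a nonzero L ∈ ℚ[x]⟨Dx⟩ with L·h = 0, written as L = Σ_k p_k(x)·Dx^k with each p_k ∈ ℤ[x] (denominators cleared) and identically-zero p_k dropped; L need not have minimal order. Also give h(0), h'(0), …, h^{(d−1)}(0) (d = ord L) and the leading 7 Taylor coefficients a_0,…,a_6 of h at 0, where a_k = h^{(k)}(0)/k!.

f: a_k = 0, -3, 3/2, -1, 3/4, -3/5, 1/2, …
Substitute x→r, Dx→(1/r')Dx; clear ⇒ L₀.
h=∫₀ˣh₀: take L = L₀·Dx.
L = (6 + 16·x)·Dx^2 + (1 + 6·x + 8·x^2)·Dx^3  (order 3).
h: a_k = 0, 0, -3, 6, -14, 36, -496/5, …
ICs: h(0) = 0, h′(0) = 0, h′′(0) = -6.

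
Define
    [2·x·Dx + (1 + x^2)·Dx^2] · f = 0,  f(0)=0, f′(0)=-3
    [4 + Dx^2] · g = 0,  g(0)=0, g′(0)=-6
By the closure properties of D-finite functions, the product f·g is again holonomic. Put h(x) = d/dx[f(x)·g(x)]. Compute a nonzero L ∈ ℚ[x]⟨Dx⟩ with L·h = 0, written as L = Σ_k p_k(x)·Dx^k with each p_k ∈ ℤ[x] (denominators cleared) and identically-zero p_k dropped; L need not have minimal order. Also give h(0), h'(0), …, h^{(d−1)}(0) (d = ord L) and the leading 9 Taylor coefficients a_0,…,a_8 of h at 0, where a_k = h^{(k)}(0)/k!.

f: a_k = 0, -3, 0, 1, 0, -3/5, 0, 3/7, 0, …
g: a_k = 0, -6, 0, 4, 0, -4/5, 0, 8/105, 0, …
L₀ := L_f ⊗_s L_g (sym. prod.), ord ≤ 4.
Differentiate: ansatz ord ≤ ord L₀ ⇒ L.
L = (512 + 1824·x^2 + 2768·x^4 + 1920·x^6 + 912·x^8 + 320·x^10 + 64·x^12) + (248·x + 944·x^3 + 1240·x^5 + 800·x^7 + 320·x^9 + 64·x^11)·Dx + (168 + 652·x^2 + 1080·x^4 + 892·x^6 + 488·x^8 + 176·x^10 + 32·x^12)·Dx^2 + (62·x + 236·x^3 + 310·x^5 + 200·x^7 + 80·x^9 + 16·x^11)·Dx^3 + (10 + 49·x^2 + 97·x^4 + 103·x^6 + 65·x^8 + 24·x^10 + 4·x^12)·Dx^4  (order 4).
h: a_k = 0, 36, 0, -72, 0, 60, 0, -48, 0, …
ICs: h(0) = 0, h′(0) = 36, h′′(0) = 0, h′′′(0) = -432.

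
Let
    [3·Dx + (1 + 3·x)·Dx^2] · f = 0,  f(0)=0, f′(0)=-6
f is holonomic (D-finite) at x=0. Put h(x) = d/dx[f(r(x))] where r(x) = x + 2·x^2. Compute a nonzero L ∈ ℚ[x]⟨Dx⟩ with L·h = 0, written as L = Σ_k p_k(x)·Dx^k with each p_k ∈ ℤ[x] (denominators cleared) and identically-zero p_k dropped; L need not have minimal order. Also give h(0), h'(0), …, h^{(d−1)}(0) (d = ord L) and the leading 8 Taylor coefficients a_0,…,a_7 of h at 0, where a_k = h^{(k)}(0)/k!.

f: a_k = 0, -6, 9, -18, 81/2, -486/5, 243, -4374/7, …
f∘r: x↦r, Dx↦Dx/r' in L_f ⇒ L₀.
Differentiate: ansatz ord ≤ ord L₀ ⇒ L.
L = (-1 + 12·x + 24·x^2) + (1 + 7·x + 18·x^2 + 24·x^3)·Dx  (order 1).
h: a_k = -6, -6, 54, -126, 54, 594, -2106, 2754, …
ICs: h(0) = -6.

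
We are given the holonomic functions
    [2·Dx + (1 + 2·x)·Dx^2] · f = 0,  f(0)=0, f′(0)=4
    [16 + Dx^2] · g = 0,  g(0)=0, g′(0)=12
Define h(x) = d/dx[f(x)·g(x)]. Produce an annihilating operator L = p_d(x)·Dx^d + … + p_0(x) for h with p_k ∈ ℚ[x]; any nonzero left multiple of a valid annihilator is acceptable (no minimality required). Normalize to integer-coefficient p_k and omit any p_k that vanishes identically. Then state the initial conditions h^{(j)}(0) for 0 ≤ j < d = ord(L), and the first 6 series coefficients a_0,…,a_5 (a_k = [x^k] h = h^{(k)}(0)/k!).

L = (-896 + 28672·x + 282624·x^2 + 1032192·x^3 + 1826816·x^4 + 1572864·x^5 + 524288·x^6) + (576 + 12416·x + 66560·x^2 + 153600·x^3 + 163840·x^4 + 65536·x^5)·Dx + (280 + 6592·x + 44480·x^2 + 141312·x^3 + 234496·x^4 + 196608·x^5 + 65536·x^6)·Dx^2 + (36 + 776·x + 4160·x^2 + 9600·x^3 + 10240·x^4 + 4096·x^5)·Dx^3 + (21 + 300·x + 1676·x^2 + 4800·x^3 + 7520·x^4 + 6144·x^5 + 2048·x^6)·Dx^4  (order 4).
h: a_k = 0, 96, -144, -256, 160, 512, …
ICs: h(0) = 0, h′(0) = 96, h′′(0) = -288, h′′′(0) = -1536.

f: a_k = 0, 4, -4, 16/3, -8, 64/5, …
g: a_k = 0, 12, 0, -32, 0, 128/5, …
f·g: L₀ = L_f ⊗_s L_g, ord ≤ 2·2.
Differentiate: ansatz ord ≤ ord L₀ ⇒ L.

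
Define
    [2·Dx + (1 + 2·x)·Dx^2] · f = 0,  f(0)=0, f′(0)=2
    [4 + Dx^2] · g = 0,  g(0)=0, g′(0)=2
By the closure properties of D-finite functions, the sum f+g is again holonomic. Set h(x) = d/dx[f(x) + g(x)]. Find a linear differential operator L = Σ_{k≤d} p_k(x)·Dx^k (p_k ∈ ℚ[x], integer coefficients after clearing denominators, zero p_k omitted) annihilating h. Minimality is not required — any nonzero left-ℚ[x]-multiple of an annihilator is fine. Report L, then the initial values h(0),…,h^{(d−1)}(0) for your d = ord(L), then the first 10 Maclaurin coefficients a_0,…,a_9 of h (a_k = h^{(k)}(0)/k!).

f: a_k = 0, 2, -2, 8/3, -4, 32/5, -32/3, 128/7, -32, 512/9, …
g: a_k = 0, 2, 0, -4/3, 0, 4/15, 0, -8/315, 0, 4/2835, …
h₀=f+g: left-lcm gives L₀, ord ≤ 4.
Derive L from L₀ (diff closure).
L = (56 + 32·x + 32·x^2) + (12 + 40·x + 48·x^2 + 32·x^3)·Dx + (14 + 8·x + 8·x^2)·Dx^2 + (3 + 10·x + 12·x^2 + 8·x^3)·Dx^3  (order 3).
h: a_k = 4, -4, 4, -16, 100/3, -64, 5752/45, -256, 161284/315, -1024, …
ICs: h(0) = 4, h′(0) = -4, h′′(0) = 8.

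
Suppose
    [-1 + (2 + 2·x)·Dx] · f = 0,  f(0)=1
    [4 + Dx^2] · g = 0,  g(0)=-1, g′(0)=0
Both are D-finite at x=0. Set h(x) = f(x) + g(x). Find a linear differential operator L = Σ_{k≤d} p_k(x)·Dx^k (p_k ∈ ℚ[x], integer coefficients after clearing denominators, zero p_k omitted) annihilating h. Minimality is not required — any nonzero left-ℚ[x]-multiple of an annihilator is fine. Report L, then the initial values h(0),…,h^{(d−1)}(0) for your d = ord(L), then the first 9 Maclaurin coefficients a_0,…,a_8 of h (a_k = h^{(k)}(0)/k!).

f: a_k = 1, 1/2, -1/8, 1/16, -5/128, 7/256, -21/1024, 33/2048, -429/32768, …
g: a_k = -1, 0, 2, 0, -2/3, 0, 4/45, 0, -2/315, …
L₀ := lclm(L_f,L_g); ord L₀ ≤ 1+2.
L = (-76 - 128·x - 64·x^2) + (120 + 376·x + 384·x^2 + 128·x^3)·Dx + (-19 - 32·x - 16·x^2)·Dx^2 + (30 + 94·x + 96·x^2 + 32·x^3)·Dx^3  (order 3).
h: a_k = 0, 1/2, 15/8, 1/16, -271/384, 7/256, 3151/46080, 33/2048, -200671/10321920, …
ICs: h(0) = 0, h′(0) = 1/2, h′′(0) = 15/4.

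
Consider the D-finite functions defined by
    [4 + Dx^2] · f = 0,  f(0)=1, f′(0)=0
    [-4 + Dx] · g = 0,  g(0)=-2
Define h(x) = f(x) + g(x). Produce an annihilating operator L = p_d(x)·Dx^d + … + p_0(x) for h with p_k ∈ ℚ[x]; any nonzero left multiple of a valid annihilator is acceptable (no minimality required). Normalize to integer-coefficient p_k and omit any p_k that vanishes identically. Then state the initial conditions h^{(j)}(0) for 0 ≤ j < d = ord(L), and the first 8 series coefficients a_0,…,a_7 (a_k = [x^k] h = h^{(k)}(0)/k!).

L = -16 + 4·Dx - 4·Dx^2 + Dx^3  (order 3).
h: a_k = -1, -8, -18, -64/3, -62/3, -256/15, -172/15, -2048/315, …
ICs: h(0) = -1, h′(0) = -8, h′′(0) = -36.

f: a_k = 1, 0, -2, 0, 2/3, 0, -4/45, 0, …
g: a_k = -2, -8, -16, -64/3, -64/3, -256/15, -512/45, -2048/315, …
L₀ := lclm(L_f,L_g); ord L₀ ≤ 2+1.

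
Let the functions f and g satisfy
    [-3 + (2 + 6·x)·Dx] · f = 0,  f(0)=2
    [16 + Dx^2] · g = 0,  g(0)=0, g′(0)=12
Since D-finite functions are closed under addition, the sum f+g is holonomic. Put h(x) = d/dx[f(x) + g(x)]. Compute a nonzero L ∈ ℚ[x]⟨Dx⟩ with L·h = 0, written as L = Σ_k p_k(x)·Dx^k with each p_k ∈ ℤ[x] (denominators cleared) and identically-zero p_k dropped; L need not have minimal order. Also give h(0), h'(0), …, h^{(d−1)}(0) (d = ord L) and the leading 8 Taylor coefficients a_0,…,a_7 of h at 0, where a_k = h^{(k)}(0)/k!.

L = (-9552 - 18432·x - 27648·x^2) + (-2912 - 21024·x - 55296·x^2 - 55296·x^3)·Dx + (-597 - 1152·x - 1728·x^2)·Dx^2 + (-182 - 1314·x - 3456·x^2 - 3456·x^3)·Dx^3  (order 3).
h: a_k = 15, -9/2, -687/8, -405/16, 24889/128, -45927/256, 6529379/15360, -2814669/2048, …
ICs: h(0) = 15, h′(0) = -9/2, h′′(0) = -687/4.

f: a_k = 2, 3, -9/4, 27/8, -405/64, 1701/128, -15309/512, 72171/1024, …
g: a_k = 0, 12, 0, -32, 0, 128/5, 0, -1024/105, …
Weyl lclm of L_f,L_g ⇒ L₀ (ord ≤ 3).
Derive L from L₀ (diff closure).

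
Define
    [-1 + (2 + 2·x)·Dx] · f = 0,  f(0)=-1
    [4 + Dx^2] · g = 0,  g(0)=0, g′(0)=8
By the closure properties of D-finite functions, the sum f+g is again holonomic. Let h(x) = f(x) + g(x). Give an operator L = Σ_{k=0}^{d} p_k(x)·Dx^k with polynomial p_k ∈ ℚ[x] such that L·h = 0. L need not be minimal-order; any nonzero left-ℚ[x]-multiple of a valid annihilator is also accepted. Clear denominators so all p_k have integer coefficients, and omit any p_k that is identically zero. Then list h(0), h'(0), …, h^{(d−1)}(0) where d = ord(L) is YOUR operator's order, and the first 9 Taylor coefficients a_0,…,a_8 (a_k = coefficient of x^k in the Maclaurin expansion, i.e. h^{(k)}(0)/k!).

f: a_k = -1, -1/2, 1/8, -1/16, 5/128, -7/256, 21/1024, -33/2048, 429/32768, …
g: a_k = 0, 8, 0, -16/3, 0, 16/15, 0, -32/315, 0, …
f+g: L₀ = lclm(L_f,L_g), ord ≤ 1+2.
L = (-76 - 128·x - 64·x^2) + (120 + 376·x + 384·x^2 + 128·x^3)·Dx + (-19 - 32·x - 16·x^2)·Dx^2 + (30 + 94·x + 96·x^2 + 32·x^3)·Dx^3  (order 3).
h: a_k = -1, 15/2, 1/8, -259/48, 5/128, 3991/3840, 21/1024, -75931/645120, 429/32768, …
ICs: h(0) = -1, h′(0) = 15/2, h′′(0) = 1/4.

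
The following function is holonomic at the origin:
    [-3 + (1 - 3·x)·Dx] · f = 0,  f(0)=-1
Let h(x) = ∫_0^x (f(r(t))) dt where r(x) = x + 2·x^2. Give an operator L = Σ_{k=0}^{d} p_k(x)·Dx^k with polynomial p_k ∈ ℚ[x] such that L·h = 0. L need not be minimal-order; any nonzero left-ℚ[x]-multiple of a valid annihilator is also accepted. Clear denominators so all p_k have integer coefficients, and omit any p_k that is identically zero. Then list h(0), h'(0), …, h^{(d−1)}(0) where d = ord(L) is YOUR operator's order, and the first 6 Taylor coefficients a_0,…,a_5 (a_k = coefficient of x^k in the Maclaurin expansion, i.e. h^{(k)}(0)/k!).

f: a_k = -1, -3, -9, -27, -81, -243, …
L₀ from L_f via x↦r, Dx↦r'^{-1}Dx.
h=∫₀ˣh₀: take L = L₀·Dx.
L = (3 + 12·x)·Dx + (-1 + 3·x + 6·x^2)·Dx^2  (order 2).
h: a_k = 0, -1, -3/2, -5, -63/4, -279/5, …
ICs: h(0) = 0, h′(0) = -1.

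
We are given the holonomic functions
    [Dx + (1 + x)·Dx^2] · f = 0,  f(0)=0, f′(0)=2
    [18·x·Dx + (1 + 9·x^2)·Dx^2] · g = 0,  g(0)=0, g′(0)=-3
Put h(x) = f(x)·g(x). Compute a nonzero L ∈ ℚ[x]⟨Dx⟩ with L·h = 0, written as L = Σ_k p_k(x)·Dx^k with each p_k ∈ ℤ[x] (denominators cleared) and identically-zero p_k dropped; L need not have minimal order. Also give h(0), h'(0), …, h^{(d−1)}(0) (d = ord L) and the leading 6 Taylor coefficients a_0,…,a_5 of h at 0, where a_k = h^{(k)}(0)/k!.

L = (1368 + 2700·x + 37584·x^2 + 95580·x^3 + 87480·x^4 + 37908·x^5 + 26244·x^7)·Dx + (1298 + 9180·x + 54612·x^2 + 194724·x^3 + 324000·x^4 + 271188·x^5 + 102060·x^6 + 78732·x^7 + 91854·x^8)·Dx^2 + (76 + 2848·x + 12096·x^2 + 43992·x^3 + 117288·x^4 + 173016·x^5 + 139968·x^6 + 75816·x^7 + 78732·x^8 + 52488·x^9)·Dx^3 + (37 + 146·x + 901·x^2 + 2808·x^3 + 7362·x^4 + 15228·x^5 + 21546·x^6 + 17496·x^7 + 12393·x^8 + 13122·x^9 + 6561·x^10)·Dx^4  (order 4).
h: a_k = 0, 0, -6, 3, 16, -15/2, …
ICs: h(0) = 0, h′(0) = 0, h′′(0) = -12, h′′′(0) = 18.

f: a_k = 0, 2, -1, 2/3, -1/2, 2/5, …
g: a_k = 0, -3, 0, 9, 0, -243/5, …
h₀=f·g: eliminate ⇒ L₀, order ≤ 2·2.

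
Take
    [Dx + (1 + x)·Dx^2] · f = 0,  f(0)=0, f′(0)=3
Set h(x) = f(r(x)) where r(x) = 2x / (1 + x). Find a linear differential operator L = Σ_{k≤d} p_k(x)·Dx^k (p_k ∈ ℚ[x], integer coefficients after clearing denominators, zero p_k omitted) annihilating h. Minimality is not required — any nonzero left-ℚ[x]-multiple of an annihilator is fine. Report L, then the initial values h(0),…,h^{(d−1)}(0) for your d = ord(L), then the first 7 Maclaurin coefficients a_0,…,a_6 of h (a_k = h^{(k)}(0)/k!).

f: a_k = 0, 3, -3/2, 1, -3/4, 3/5, -1/2, …
f∘r: x↦r, Dx↦Dx/r' in L_f ⇒ L₀.
L = (4 + 6·x)·Dx + (1 + 4·x + 3·x^2)·Dx^2  (order 2).
h: a_k = 0, 6, -12, 26, -60, 726/5, -364, …
ICs: h(0) = 0, h′(0) = 6.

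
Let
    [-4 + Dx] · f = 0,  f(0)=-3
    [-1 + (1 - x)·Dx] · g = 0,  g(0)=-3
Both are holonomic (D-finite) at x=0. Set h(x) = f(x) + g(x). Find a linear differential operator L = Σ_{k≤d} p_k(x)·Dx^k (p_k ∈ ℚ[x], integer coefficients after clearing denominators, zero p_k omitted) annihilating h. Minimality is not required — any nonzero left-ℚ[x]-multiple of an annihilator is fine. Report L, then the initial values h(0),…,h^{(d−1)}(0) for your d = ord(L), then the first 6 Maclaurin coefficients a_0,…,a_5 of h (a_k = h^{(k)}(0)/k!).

f: a_k = -3, -12, -24, -32, -32, -128/5, …
g: a_k = -3, -3, -3, -3, -3, -3, …
Sum ⇒ L₀ = lclm(L_f,L_g) in ℚ(x)⟨Dx⟩.
L = (-8 + 16·x) + (14 - 32·x + 16·x^2)·Dx + (-3 + 7·x - 4·x^2)·Dx^2  (order 2).
h: a_k = -6, -15, -27, -35, -35, -143/5, …
ICs: h(0) = -6, h′(0) = -15.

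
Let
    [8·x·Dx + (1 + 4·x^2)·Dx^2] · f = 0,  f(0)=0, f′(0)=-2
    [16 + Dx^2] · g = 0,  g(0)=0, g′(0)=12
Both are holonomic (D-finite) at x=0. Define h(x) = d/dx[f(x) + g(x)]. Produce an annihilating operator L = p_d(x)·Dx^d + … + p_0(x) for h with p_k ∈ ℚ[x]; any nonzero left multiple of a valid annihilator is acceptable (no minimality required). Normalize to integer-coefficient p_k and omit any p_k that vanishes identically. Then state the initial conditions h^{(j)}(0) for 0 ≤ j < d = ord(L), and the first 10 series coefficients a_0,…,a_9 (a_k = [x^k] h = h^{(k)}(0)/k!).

L = (-512·x + 5120·x^3 + 4096·x^5) + (16 + 512·x^2 + 2304·x^4 + 2048·x^6)·Dx + (-32·x + 320·x^3 + 256·x^5)·Dx^2 + (1 + 32·x^2 + 144·x^4 + 128·x^6)·Dx^3  (order 3).
h: a_k = 10, 0, -88, 0, 96, 0, 896/15, 0, -51712/105, 0, …
ICs: h(0) = 10, h′(0) = 0, h′′(0) = -176.

f: a_k = 0, -2, 0, 8/3, 0, -32/5, 0, 128/7, 0, -512/9, …
g: a_k = 0, 12, 0, -32, 0, 128/5, 0, -1024/105, 0, 2048/945, …
Weyl lclm of L_f,L_g ⇒ L₀ (ord ≤ 4).
h₀' ⇒ L via d/dx closure of L₀.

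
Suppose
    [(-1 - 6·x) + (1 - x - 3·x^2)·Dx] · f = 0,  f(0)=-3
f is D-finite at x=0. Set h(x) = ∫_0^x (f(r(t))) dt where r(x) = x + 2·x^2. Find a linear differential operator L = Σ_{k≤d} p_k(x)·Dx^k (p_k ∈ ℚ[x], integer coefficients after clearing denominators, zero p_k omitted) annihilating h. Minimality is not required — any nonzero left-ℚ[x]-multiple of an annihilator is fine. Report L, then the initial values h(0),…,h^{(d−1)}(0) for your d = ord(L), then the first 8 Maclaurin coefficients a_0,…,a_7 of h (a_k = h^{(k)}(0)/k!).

f: a_k = -3, -3, -12, -21, -57, -120, -291, -651, …
Change of var in L_f (x↦r) gives L₀.
h=∫h₀ ⇒ L = L₀·Dx.
L = (1 + 10·x + 36·x^2 + 48·x^3)·Dx + (-1 + x + 5·x^2 + 12·x^3 + 12·x^4)·Dx^2  (order 2).
h: a_k = 0, -3, -3/2, -6, -69/4, -231/5, -138, -3027/7, …
ICs: h(0) = 0, h′(0) = -3.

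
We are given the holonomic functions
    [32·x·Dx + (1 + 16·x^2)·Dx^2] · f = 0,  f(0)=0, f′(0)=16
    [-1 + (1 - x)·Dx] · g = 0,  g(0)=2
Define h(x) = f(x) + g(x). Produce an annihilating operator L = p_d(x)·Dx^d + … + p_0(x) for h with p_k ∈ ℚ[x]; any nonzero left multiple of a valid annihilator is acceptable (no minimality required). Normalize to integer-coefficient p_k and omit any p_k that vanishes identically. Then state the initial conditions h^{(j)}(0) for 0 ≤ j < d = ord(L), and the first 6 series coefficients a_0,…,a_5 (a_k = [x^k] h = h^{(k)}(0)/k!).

f: a_k = 0, 16, 0, -256/3, 0, 4096/5, …
g: a_k = 2, 2, 2, 2, 2, 2, …
Sum ⇒ L₀ = lclm(L_f,L_g) in ℚ(x)⟨Dx⟩.
L = (32 - 128·x - 1536·x^2)·Dx + (-19 + 32·x + 656·x^2 - 1536·x^3)·Dx^2 + (1 + 15·x + 240·x^3 - 256·x^4)·Dx^3  (order 3).
h: a_k = 2, 18, 2, -250/3, 2, 4106/5, …
ICs: h(0) = 2, h′(0) = 18, h′′(0) = 4.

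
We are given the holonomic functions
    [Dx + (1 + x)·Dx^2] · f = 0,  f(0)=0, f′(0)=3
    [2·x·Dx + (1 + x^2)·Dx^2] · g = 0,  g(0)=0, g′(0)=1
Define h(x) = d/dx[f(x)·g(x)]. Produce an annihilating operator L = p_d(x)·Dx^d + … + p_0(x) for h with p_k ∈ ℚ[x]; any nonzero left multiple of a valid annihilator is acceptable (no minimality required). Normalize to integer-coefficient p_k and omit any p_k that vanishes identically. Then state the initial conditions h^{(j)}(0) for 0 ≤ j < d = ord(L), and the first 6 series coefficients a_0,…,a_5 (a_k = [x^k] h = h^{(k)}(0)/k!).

f: a_k = 0, 3, -3/2, 1, -3/4, 3/5, …
g: a_k = 0, 1, 0, -1/3, 0, 1/5, …
f·g: L₀ = L_f ⊗_s L_g, ord ≤ 2·2.
h₀' ⇒ L via d/dx closure of L₀.
L = (24 + 44·x + 80·x^2 + 156·x^3 + 120·x^4 + 52·x^5 + 4·x^7) + (18 + 124·x + 308·x^2 + 484·x^3 + 544·x^4 + 372·x^5 + 140·x^6 + 12·x^7 + 14·x^8)·Dx + (12 + 64·x + 192·x^2 + 312·x^3 + 360·x^4 + 312·x^5 + 192·x^6 + 72·x^7 + 12·x^8 + 8·x^9)·Dx^2 + (5 + 18·x + 37·x^2 + 56·x^3 + 66·x^4 + 60·x^5 + 42·x^6 + 24·x^7 + 9·x^8 + 2·x^9 + x^10)·Dx^3  (order 3).
h: a_k = 0, 6, -9/2, 0, -5/4, 26/5, …
ICs: h(0) = 0, h′(0) = 6, h′′(0) = -9.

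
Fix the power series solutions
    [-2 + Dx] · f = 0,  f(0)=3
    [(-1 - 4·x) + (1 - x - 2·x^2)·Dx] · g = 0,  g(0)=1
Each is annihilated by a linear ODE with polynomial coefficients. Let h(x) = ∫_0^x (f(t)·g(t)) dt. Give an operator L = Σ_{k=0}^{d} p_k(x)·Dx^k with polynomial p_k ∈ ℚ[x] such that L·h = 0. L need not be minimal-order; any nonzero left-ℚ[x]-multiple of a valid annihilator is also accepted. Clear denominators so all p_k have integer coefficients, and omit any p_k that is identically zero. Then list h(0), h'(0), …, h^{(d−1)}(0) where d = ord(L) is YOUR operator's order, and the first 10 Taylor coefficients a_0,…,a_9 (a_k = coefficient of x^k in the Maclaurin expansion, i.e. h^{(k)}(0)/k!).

f: a_k = 3, 6, 6, 4, 2, 4/5, 4/15, 8/105, 2/105, 4/945, …
g: a_k = 1, 1, 3, 5, 11, 21, 43, 85, 171, 341, …
h₀=f·g: eliminate ⇒ L₀, order ≤ 1·1.
∫: right-multiply L₀ by Dx.
L = (3 + 2·x - 4·x^2)·Dx + (-1 + x + 2·x^2)·Dx^2  (order 2).
h: a_k = 0, 3, 9/2, 7, 43/4, 87/5, 869/30, 5221/105, 24351/280, 146149/945, …
ICs: h(0) = 0, h′(0) = 3.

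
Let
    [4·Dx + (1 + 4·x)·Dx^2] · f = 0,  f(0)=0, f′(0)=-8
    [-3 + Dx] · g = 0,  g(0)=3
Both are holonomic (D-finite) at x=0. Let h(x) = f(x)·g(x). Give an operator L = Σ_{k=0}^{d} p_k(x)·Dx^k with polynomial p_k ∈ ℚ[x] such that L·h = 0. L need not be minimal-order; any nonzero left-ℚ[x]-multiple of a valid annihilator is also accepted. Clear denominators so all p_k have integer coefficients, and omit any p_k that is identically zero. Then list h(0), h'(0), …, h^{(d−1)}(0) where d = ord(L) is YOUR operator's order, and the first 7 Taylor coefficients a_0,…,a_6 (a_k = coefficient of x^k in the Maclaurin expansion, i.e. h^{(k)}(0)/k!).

L = (-3 + 36·x) + (-2 - 24·x)·Dx + (1 + 4·x)·Dx^2  (order 2).
h: a_k = 0, -24, -24, -92, 108, -2589/5, 1675, …
ICs: h(0) = 0, h′(0) = -24.

f: a_k = 0, -8, 16, -128/3, 128, -2048/5, 4096/3, …
g: a_k = 3, 9, 27/2, 27/2, 81/8, 243/40, 243/80, …
L₀ := L_f ⊗_s L_g (sym. prod.), ord ≤ 2.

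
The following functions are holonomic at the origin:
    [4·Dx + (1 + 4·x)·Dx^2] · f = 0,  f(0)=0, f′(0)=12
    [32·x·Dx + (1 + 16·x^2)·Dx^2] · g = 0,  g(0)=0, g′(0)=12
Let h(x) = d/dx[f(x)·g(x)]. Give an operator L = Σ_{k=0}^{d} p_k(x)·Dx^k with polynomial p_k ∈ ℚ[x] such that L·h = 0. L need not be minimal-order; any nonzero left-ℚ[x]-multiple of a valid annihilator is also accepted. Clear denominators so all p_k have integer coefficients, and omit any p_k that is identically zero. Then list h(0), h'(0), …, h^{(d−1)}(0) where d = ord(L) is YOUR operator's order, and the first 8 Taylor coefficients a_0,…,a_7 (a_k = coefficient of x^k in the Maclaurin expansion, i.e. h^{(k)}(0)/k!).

f: a_k = 0, 12, -24, 64, -192, 3072/5, -2048, 49152/7, …
g: a_k = 0, 12, 0, -64, 0, 3072/5, 0, -49152/7, …
L₀ := L_f ⊗_s L_g (sym. prod.), ord ≤ 4.
Derive L from L₀ (diff closure).
L = (1536 + 11264·x + 81920·x^2 + 638976·x^3 + 1966080·x^4 + 3407872·x^5 + 4194304·x^7) + (288 + 7936·x + 78848·x^2 + 495616·x^3 + 2228224·x^4 + 6094848·x^5 + 9175040·x^6 + 3145728·x^7 + 14680064·x^8)·Dx + (48 + 1024·x + 12288·x^2 + 79872·x^3 + 368640·x^4 + 1277952·x^5 + 3145728·x^6 + 4718592·x^7 + 3145728·x^8 + 8388608·x^9)·Dx^2 + (5 + 72·x + 592·x^2 + 3584·x^3 + 16896·x^4 + 61440·x^5 + 172032·x^6 + 393216·x^7 + 589824·x^8 + 524288·x^9 + 1048576·x^10)·Dx^3  (order 3).
h: a_k = 0, 288, -864, 0, -3840, 319488/5, -946176/5, 0, …
ICs: h(0) = 0, h′(0) = 288, h′′(0) = -1728.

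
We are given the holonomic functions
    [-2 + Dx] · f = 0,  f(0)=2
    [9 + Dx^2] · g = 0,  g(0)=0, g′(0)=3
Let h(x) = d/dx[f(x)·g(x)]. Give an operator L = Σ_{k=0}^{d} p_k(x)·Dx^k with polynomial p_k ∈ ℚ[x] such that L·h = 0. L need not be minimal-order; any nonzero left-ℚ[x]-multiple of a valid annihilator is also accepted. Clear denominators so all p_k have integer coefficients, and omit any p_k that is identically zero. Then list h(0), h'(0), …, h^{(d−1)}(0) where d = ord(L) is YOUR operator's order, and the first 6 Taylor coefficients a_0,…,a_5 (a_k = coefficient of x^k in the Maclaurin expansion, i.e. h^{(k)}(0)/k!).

f: a_k = 2, 4, 4, 8/3, 4/3, 8/15, …
g: a_k = 0, 3, 0, -9/2, 0, 81/40, …
Product ⇒ symmetric product L₀, ord ≤ 2.
h₀' ⇒ L via d/dx closure of L₀.
L = 13 - 4·Dx + Dx^2  (order 2).
h: a_k = 6, 24, 9, -40, -199/4, -69/5, …
ICs: h(0) = 6, h′(0) = 24.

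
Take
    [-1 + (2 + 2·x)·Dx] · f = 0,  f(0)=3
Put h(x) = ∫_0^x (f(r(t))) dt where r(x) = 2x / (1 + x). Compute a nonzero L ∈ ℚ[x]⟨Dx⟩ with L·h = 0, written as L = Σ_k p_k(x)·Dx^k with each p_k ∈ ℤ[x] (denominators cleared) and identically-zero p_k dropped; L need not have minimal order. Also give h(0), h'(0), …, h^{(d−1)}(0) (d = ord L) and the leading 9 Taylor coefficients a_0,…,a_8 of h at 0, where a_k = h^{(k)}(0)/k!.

f: a_k = 3, 3/2, -3/8, 3/16, -15/128, 21/256, -63/1024, 99/2048, -1287/32768, …
Substitute x→r, Dx→(1/r')Dx; clear ⇒ L₀.
Integrate: L := L₀·Dx.
L = -Dx + (1 + 4·x + 3·x^2)·Dx^2  (order 2).
h: a_k = 0, 3, 3/2, -3/2, 15/8, -111/40, 75/16, -981/112, 2259/128, …
ICs: h(0) = 0, h′(0) = 3.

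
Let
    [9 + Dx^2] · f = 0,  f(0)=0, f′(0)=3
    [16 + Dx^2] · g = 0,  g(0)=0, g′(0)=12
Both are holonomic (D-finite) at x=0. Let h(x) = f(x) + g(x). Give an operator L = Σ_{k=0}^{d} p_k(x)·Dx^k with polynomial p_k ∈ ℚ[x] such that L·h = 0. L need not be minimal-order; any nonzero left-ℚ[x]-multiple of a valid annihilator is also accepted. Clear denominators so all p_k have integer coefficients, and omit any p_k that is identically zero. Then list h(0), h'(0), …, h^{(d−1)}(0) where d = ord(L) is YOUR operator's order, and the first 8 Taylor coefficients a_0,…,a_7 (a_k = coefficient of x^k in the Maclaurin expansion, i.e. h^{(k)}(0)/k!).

f: a_k = 0, 3, 0, -9/2, 0, 81/40, 0, -243/560, …
g: a_k = 0, 12, 0, -32, 0, 128/5, 0, -1024/105, …
Weyl lclm of L_f,L_g ⇒ L₀ (ord ≤ 4).
L = 144 + 25·Dx^2 + Dx^4  (order 4).
h: a_k = 0, 15, 0, -73/2, 0, 221/8, 0, -17113/1680, …
ICs: h(0) = 0, h′(0) = 15, h′′(0) = 0, h′′′(0) = -219.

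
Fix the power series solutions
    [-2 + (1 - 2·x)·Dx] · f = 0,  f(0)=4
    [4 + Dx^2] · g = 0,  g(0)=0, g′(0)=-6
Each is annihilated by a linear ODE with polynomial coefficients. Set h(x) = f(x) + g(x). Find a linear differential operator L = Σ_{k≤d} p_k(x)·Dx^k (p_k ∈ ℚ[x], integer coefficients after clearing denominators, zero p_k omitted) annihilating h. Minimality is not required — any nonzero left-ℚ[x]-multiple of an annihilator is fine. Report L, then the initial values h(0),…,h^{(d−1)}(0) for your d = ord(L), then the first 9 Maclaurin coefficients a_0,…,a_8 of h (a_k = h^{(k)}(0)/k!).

f: a_k = 4, 8, 16, 32, 64, 128, 256, 512, 1024, …
g: a_k = 0, -6, 0, 4, 0, -4/5, 0, 8/105, 0, …
h₀=f+g: left-lcm gives L₀, ord ≤ 3.
L = (56 - 32·x + 32·x^2) + (-12 + 40·x - 48·x^2 + 32·x^3)·Dx + (14 - 8·x + 8·x^2)·Dx^2 + (-3 + 10·x - 12·x^2 + 8·x^3)·Dx^3  (order 3).
h: a_k = 4, 2, 16, 36, 64, 636/5, 256, 53768/105, 1024, …
ICs: h(0) = 4, h′(0) = 2, h′′(0) = 32.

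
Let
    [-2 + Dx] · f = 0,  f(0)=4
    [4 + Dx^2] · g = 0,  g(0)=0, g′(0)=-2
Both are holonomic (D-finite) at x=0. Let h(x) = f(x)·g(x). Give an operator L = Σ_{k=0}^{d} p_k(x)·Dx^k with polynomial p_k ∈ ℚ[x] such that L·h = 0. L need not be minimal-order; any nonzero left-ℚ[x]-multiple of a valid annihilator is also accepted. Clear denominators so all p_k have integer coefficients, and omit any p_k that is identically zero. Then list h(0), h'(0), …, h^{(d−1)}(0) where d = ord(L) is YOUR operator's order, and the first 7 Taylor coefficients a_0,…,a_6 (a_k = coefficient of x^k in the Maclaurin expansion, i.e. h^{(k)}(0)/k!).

L = 8 - 4·Dx + Dx^2  (order 2).
h: a_k = 0, -8, -16, -32/3, 0, 64/15, 128/45, …
ICs: h(0) = 0, h′(0) = -8.

f: a_k = 4, 8, 8, 16/3, 8/3, 16/15, 16/45, …
g: a_k = 0, -2, 0, 4/3, 0, -4/15, 0, …
Product ⇒ symmetric product L₀, ord ≤ 2.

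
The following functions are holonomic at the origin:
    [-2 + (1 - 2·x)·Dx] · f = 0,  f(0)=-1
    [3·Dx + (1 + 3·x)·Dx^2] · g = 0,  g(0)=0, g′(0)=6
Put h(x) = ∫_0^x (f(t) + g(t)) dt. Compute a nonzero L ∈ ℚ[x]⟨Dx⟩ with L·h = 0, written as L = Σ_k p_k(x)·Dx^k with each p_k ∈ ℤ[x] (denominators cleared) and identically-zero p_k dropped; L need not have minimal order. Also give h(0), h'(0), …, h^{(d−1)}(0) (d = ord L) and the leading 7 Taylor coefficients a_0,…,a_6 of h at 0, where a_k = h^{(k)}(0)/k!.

L = (144 + 72·x)·Dx^2 + (6 + 216·x + 144·x^2)·Dx^3 + (-7 - 13·x + 36·x^2 + 36·x^3)·Dx^4  (order 4).
h: a_k = 0, -1, 2, -13/3, 5/2, -113/10, 163/15, …
ICs: h(0) = 0, h′(0) = -1, h′′(0) = 4, h′′′(0) = -26.

f: a_k = -1, -2, -4, -8, -16, -32, -64, …
g: a_k = 0, 6, -9, 18, -81/2, 486/5, -243, …
Weyl lclm of L_f,L_g ⇒ L₀ (ord ≤ 3).
h=∫₀ˣh₀: take L = L₀·Dx.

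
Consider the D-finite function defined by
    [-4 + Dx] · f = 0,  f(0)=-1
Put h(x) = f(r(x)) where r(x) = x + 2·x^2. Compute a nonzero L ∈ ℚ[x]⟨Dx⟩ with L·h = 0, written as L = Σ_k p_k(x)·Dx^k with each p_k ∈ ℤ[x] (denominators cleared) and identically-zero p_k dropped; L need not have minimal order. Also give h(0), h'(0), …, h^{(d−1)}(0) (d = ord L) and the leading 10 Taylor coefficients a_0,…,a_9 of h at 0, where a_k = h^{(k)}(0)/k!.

L = (-4 - 16·x) + Dx  (order 1).
h: a_k = -1, -4, -16, -128/3, -320/3, -3328/15, -19456/45, -237568/315, -391168/315, -1073152/567, …
ICs: h(0) = -1.

f: a_k = -1, -4, -8, -32/3, -32/3, -128/15, -256/45, -1024/315, -512/315, -2048/2835, …
Change of var in L_f (x↦r) gives L₀.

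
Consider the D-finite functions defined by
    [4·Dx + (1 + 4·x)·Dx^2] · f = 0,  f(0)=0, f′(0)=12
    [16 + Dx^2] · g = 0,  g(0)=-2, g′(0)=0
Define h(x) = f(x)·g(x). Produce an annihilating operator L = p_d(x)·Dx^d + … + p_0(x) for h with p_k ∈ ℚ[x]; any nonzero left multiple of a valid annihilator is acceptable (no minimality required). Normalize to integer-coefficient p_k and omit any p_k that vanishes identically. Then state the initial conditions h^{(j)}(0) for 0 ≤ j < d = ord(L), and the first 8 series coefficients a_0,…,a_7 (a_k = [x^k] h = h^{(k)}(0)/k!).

f: a_k = 0, 12, -24, 64, -192, 3072/5, -2048, 49152/7, …
g: a_k = -2, 0, 16, 0, -64/3, 0, 512/45, 0, …
h₀=f·g: eliminate ⇒ L₀, order ≤ 2·2.
L = (-768 + 6144·x + 77824·x^2 + 262144·x^3 + 262144·x^4) + (256 + 5120·x + 24576·x^2 + 32768·x^3)·Dx + (1280·x + 10752·x^2 + 32768·x^3 + 32768·x^4)·Dx^2 + (16 + 320·x + 1536·x^2 + 2048·x^3)·Dx^3 + (3 + 56·x + 368·x^2 + 1024·x^3 + 1024·x^4)·Dx^4  (order 4).
h: a_k = 0, -24, 48, 64, 0, -2304/5, 1536, -190464/35, …
ICs: h(0) = 0, h′(0) = -24, h′′(0) = 96, h′′′(0) = 384.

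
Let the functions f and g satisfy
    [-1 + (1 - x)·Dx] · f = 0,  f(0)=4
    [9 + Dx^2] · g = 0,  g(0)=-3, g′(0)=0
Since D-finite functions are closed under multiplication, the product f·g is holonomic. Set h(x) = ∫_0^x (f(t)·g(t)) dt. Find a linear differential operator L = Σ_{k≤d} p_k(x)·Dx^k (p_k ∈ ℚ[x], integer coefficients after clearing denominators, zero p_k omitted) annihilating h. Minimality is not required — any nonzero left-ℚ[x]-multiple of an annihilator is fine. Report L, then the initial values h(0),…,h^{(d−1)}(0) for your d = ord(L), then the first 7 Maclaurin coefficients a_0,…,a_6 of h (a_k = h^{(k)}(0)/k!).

f: a_k = 4, 4, 4, 4, 4, 4, 4, …
g: a_k = -3, 0, 27/2, 0, -81/8, 0, 243/80, …
h₀=f·g: eliminate ⇒ L₀, order ≤ 1·2.
Integrate: L := L₀·Dx.
L = (-9 + 9·x)·Dx + 2·Dx^2 + (-1 + x)·Dx^3  (order 3).
h: a_k = 0, -12, -6, 14, 21/2, 3/10, 1/4, …
ICs: h(0) = 0, h′(0) = -12, h′′(0) = -12.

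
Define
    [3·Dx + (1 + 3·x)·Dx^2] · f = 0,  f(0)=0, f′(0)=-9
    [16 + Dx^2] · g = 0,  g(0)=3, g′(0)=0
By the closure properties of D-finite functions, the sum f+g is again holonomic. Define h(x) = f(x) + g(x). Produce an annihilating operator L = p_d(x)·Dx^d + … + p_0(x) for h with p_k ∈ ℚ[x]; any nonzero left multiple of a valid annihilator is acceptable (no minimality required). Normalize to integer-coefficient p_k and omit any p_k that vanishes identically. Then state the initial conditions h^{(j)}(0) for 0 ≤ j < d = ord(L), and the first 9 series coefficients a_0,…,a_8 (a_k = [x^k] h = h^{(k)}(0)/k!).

L = (1680 + 2304·x + 3456·x^2)·Dx + (272 + 1584·x + 3456·x^2 + 3456·x^3)·Dx^2 + (105 + 144·x + 216·x^2)·Dx^3 + (17 + 99·x + 216·x^2 + 216·x^3)·Dx^4  (order 4).
h: a_k = 3, -9, -21/2, -27, 371/4, -729/5, 10423/30, -6561/7, 2070811/840, …
ICs: h(0) = 3, h′(0) = -9, h′′(0) = -21, h′′′(0) = -162.

f: a_k = 0, -9, 27/2, -27, 243/4, -729/5, 729/2, -6561/7, 19683/8, …
g: a_k = 3, 0, -24, 0, 32, 0, -256/15, 0, 512/105, …
L₀ := lclm(L_f,L_g); ord L₀ ≤ 2+2.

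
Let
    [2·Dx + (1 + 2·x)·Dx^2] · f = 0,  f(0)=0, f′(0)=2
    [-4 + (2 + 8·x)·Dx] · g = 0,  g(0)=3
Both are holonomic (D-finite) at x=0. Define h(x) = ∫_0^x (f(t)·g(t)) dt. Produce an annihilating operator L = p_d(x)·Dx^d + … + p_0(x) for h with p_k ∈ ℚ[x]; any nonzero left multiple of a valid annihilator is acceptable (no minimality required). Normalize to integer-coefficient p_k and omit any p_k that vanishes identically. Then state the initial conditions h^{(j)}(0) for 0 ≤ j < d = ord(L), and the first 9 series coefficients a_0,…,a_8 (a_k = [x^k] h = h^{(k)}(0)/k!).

f: a_k = 0, 2, -2, 8/3, -4, 32/5, -32/3, 128/7, -32, …
g: a_k = 3, 6, -6, 12, -30, 84, -252, 792, -2574, …
Product ⇒ symmetric product L₀, ord ≤ 2.
h=∫₀ˣh₀: take L = L₀·Dx.
L = (8 + 8·x)·Dx + (-2 - 8·x)·Dx^2 + (1 + 10·x + 32·x^2 + 32·x^3)·Dx^3  (order 3).
h: a_k = 0, 0, 3, 2, -4, 8, -262/15, 1452/35, -3708/35, …
ICs: h(0) = 0, h′(0) = 0, h′′(0) = 6.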